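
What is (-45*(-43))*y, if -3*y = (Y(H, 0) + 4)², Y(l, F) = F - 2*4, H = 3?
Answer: -10320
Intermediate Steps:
Y(l, F) = -8 + F (Y(l, F) = F - 8 = -8 + F)
y = -16/3 (y = -((-8 + 0) + 4)²/3 = -(-8 + 4)²/3 = -⅓*(-4)² = -⅓*16 = -16/3 ≈ -5.3333)
(-45*(-43))*y = -45*(-43)*(-16/3) = 1935*(-16/3) = -10320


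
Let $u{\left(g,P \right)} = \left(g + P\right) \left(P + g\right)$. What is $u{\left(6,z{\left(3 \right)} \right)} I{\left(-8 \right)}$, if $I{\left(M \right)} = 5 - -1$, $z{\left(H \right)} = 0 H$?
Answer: $216$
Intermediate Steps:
$z{\left(H \right)} = 0$
$u{\left(g,P \right)} = \left(P + g\right)^{2}$ ($u{\left(g,P \right)} = \left(P + g\right) \left(P + g\right) = \left(P + g\right)^{2}$)
$I{\left(M \right)} = 6$ ($I{\left(M \right)} = 5 + 1 = 6$)
$u{\left(6,z{\left(3 \right)} \right)} I{\left(-8 \right)} = \left(0 + 6\right)^{2} \cdot 6 = 6^{2} \cdot 6 = 36 \cdot 6 = 216$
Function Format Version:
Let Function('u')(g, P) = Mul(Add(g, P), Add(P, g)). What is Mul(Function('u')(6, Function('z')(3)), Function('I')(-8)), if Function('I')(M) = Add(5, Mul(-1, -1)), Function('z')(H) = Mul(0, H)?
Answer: 216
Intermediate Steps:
Function('z')(H) = 0
Function('u')(g, P) = Pow(Add(P, g), 2) (Function('u')(g, P) = Mul(Add(P, g), Add(P, g)) = Pow(Add(P, g), 2))
Function('I')(M) = 6 (Function('I')(M) = Add(5, 1) = 6)
Mul(Function('u')(6, Function('z')(3)), Function('I')(-8)) = Mul(Pow(Add(0, 6), 2), 6) = Mul(Pow(6, 2), 6) = Mul(36, 6) = 216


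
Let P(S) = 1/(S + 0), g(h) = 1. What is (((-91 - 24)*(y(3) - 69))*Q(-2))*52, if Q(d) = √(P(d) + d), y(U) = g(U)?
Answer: 203320*I*√10 ≈ 6.4295e+5*I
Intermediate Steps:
y(U) = 1
P(S) = 1/S
Q(d) = √(d + 1/d) (Q(d) = √(1/d + d) = √(d + 1/d))
(((-91 - 24)*(y(3) - 69))*Q(-2))*52 = (((-91 - 24)*(1 - 69))*√(-2 + 1/(-2)))*52 = ((-115*(-68))*√(-2 - ½))*52 = (7820*√(-5/2))*52 = (7820*(I*√10/2))*52 = (3910*I*√10)*52 = 203320*I*√10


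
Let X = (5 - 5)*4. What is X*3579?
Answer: 0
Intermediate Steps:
X = 0 (X = 0*4 = 0)
X*3579 = 0*3579 = 0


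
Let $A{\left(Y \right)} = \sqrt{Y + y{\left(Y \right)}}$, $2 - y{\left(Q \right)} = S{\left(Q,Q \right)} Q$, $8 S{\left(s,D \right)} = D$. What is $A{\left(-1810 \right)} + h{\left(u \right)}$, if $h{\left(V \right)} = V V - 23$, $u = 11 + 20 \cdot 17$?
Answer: $123178 + \frac{i \sqrt{1645282}}{2} \approx 1.2318 \cdot 10^{5} + 641.34 i$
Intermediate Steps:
$u = 351$ ($u = 11 + 340 = 351$)
$S{\left(s,D \right)} = \frac{D}{8}$
$y{\left(Q \right)} = 2 - \frac{Q^{2}}{8}$ ($y{\left(Q \right)} = 2 - \frac{Q}{8} Q = 2 - \frac{Q^{2}}{8}$)
$h{\left(V \right)} = -23 + V^{2}$ ($h{\left(V \right)} = V^{2} - 23 = -23 + V^{2}$)
$A{\left(Y \right)} = \sqrt{2 + Y - \frac{Y^{2}}{8}}$ ($A{\left(Y \right)} = \sqrt{Y - \left(-2 + \frac{Y^{2}}{8}\right)} = \sqrt{2 + Y - \frac{Y^{2}}{8}}$)
$A{\left(-1810 \right)} + h{\left(u \right)} = \frac{\sqrt{32 - 2 \left(-1810\right)^{2} + 16 \left(-1810\right)}}{4} - \left(23 - 351^{2}\right) = \frac{\sqrt{32 - 6552200 - 28960}}{4} + \left(-23 + 123201\right) = \frac{\sqrt{32 - 6552200 - 28960}}{4} + 123178 = \frac{\sqrt{-6581128}}{4} + 123178 = \frac{2 i \sqrt{1645282}}{4} + 123178 = \frac{i \sqrt{1645282}}{2} + 123178 = 123178 + \frac{i \sqrt{1645282}}{2}$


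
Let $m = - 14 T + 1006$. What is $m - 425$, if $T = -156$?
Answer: $2765$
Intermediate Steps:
$m = 3190$ ($m = \left(-14\right) \left(-156\right) + 1006 = 2184 + 1006 = 3190$)
$m - 425 = 3190 - 425 = 2765$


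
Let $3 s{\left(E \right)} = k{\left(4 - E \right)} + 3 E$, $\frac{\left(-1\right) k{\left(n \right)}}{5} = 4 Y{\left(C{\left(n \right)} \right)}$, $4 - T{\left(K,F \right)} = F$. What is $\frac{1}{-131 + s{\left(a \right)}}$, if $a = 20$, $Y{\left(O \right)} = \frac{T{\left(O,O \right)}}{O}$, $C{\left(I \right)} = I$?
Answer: $- \frac{3}{308} \approx -0.0097403$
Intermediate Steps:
$T{\left(K,F \right)} = 4 - F$
$Y{\left(O \right)} = \frac{4 - O}{O}$
$k{\left(n \right)} = - \frac{20 \left(4 - n\right)}{n}$ ($k{\left(n \right)} = - 5 \cdot 4 \frac{4 - n}{n} = - 5 \frac{4 \left(4 - n\right)}{n} = - \frac{20 \left(4 - n\right)}{n}$)
$s{\left(E \right)} = \frac{20}{3} + E - \frac{80}{3 \left(4 - E\right)}$ ($s{\left(E \right)} = \frac{\left(20 - \frac{80}{4 - E}\right) + 3 E}{3} = \frac{20 - \frac{80}{4 - E} + 3 E}{3} = \frac{20}{3} + E - \frac{80}{3 \left(4 - E\right)}$)
$\frac{1}{-131 + s{\left(a \right)}} = \frac{1}{-131 + \frac{1}{3} \cdot 20 \frac{1}{-4 + 20} \left(8 + 3 \cdot 20\right)} = \frac{1}{-131 + \frac{1}{3} \cdot 20 \cdot \frac{1}{16} \left(8 + 60\right)} = \frac{1}{-131 + \frac{1}{3} \cdot 20 \cdot \frac{1}{16} \cdot 68} = \frac{1}{-131 + \frac{85}{3}} = \frac{1}{- \frac{308}{3}} = - \frac{3}{308}$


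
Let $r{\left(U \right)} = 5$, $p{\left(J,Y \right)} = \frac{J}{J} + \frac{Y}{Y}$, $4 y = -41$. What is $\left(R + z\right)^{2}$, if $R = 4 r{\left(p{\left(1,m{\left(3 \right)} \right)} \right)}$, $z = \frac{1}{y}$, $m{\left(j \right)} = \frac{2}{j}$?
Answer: $\frac{665856}{1681} \approx 396.11$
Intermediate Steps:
$y = - \frac{41}{4}$ ($y = \frac{1}{4} \left(-41\right) = - \frac{41}{4} \approx -10.25$)
$p{\left(J,Y \right)} = 2$ ($p{\left(J,Y \right)} = 1 + 1 = 2$)
$z = - \frac{4}{41}$ ($z = \frac{1}{- \frac{41}{4}} = - \frac{4}{41} \approx -0.097561$)
$R = 20$ ($R = 4 \cdot 5 = 20$)
$\left(R + z\right)^{2} = \left(20 - \frac{4}{41}\right)^{2} = \left(\frac{816}{41}\right)^{2} = \frac{665856}{1681}$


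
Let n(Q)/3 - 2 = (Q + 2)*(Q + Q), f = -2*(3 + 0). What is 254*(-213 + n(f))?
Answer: -16002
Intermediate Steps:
f = -6 (f = -2*3 = -6)
n(Q) = 6 + 6*Q*(2 + Q) (n(Q) = 6 + 3*((Q + 2)*(Q + Q)) = 6 + 3*((2 + Q)*(2*Q)) = 6 + 3*(2*Q*(2 + Q)) = 6 + 6*Q*(2 + Q))
254*(-213 + n(f)) = 254*(-213 + (6 + 6*(-6)² + 12*(-6))) = 254*(-213 + (6 + 6*36 - 72)) = 254*(-213 + (6 + 216 - 72)) = 254*(-213 + 150) = 254*(-63) = -16002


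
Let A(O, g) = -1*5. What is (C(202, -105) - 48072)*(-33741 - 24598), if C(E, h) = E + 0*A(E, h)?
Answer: 2792687930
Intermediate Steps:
A(O, g) = -5
C(E, h) = E (C(E, h) = E + 0*(-5) = E + 0 = E)
(C(202, -105) - 48072)*(-33741 - 24598) = (202 - 48072)*(-33741 - 24598) = -47870*(-58339) = 2792687930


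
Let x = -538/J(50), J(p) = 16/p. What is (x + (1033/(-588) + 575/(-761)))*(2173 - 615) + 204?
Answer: -293438081558/111867 ≈ -2.6231e+6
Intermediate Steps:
x = -6725/4 (x = -538/(16/50) = -538/(16*(1/50)) = -538/8/25 = -538*25/8 = -6725/4 ≈ -1681.3)
(x + (1033/(-588) + 575/(-761)))*(2173 - 615) + 204 = (-6725/4 + (1033/(-588) + 575/(-761)))*(2173 - 615) + 204 = (-6725/4 + (1033*(-1/588) + 575*(-1/761)))*1558 + 204 = (-6725/4 + (-1033/588 - 575/761))*1558 + 204 = (-6725/4 - 1124213/447468)*1558 + 204 = -188357447/111867*1558 + 204 = -293460902426/111867 + 204 = -293438081558/111867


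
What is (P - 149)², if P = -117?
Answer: 70756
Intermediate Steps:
(P - 149)² = (-117 - 149)² = (-266)² = 70756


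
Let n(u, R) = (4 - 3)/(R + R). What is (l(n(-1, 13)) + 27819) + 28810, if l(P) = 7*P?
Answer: 1472361/26 ≈ 56629.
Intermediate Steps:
n(u, R) = 1/(2*R)
(l(n(-1, 13)) + 27819) + 28810 = (7*((½)/13) + 27819) + 28810 = (7*((½)*(1/13)) + 27819) + 28810 = (7*(1/26) + 27819) + 28810 = (7/26 + 27819) + 28810 = 723301/26 + 28810 = 1472361/26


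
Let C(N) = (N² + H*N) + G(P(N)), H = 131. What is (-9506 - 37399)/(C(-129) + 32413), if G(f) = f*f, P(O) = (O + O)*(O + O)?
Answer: -885/83599967 ≈ -1.0586e-5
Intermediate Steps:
P(O) = 4*O² (P(O) = (2*O)*(2*O) = 4*O²)
G(f) = f²
C(N) = N² + 16*N⁴ + 131*N (C(N) = (N² + 131*N) + (4*N²)² = (N² + 131*N) + 16*N⁴ = N² + 16*N⁴ + 131*N)
(-9506 - 37399)/(C(-129) + 32413) = (-9506 - 37399)/(-129*(131 - 129 + 16*(-129)³) + 32413) = -46905/(-129*(131 - 129 + 16*(-2146689)) + 32413) = -46905/(-129*(131 - 129 - 34347024) + 32413) = -46905/(-129*(-34347022) + 32413) = -46905/(4430765838 + 32413) = -46905/4430798251 = -46905*1/4430798251 = -885/83599967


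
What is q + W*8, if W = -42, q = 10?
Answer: -326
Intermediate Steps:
q + W*8 = 10 - 42*8 = 10 - 336 = -326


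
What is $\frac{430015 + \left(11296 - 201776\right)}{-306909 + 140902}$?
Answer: $- \frac{239535}{166007} \approx -1.4429$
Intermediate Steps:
$\frac{430015 + \left(11296 - 201776\right)}{-306909 + 140902} = \frac{430015 - 190480}{-166007} = 239535 \left(- \frac{1}{166007}\right) = - \frac{239535}{166007}$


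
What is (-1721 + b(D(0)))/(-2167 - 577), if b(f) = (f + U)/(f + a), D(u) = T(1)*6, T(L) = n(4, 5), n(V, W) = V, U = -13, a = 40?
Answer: 110133/175616 ≈ 0.62712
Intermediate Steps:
T(L) = 4
D(u) = 24 (D(u) = 4*6 = 24)
b(f) = (-13 + f)/(40 + f) (b(f) = (f - 13)/(f + 40) = (-13 + f)/(40 + f))
(-1721 + b(D(0)))/(-2167 - 577) = (-1721 + (-13 + 24)/(40 + 24))/(-2167 - 577) = (-1721 + 11/64)/(-2744) = (-1721 + (1/64)*11)*(-1/2744) = (-1721 + 11/64)*(-1/2744) = -110133/64*(-1/2744) = 110133/175616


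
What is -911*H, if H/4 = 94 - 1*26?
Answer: -247792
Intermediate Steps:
H = 272 (H = 4*(94 - 1*26) = 4*(94 - 26) = 4*68 = 272)
-911*H = -911*272 = -247792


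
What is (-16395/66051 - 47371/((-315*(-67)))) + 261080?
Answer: 40438189360556/154889595 ≈ 2.6108e+5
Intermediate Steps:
(-16395/66051 - 47371/((-315*(-67)))) + 261080 = (-16395*1/66051 - 47371/21105) + 261080 = (-5465/22017 - 47371*1/21105) + 261080 = (-5465/22017 - 47371/21105) + 261080 = -386102044/154889595 + 261080 = 40438189360556/154889595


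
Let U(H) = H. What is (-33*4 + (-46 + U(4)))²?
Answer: 30276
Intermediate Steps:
(-33*4 + (-46 + U(4)))² = (-33*4 + (-46 + 4))² = (-132 - 42)² = (-174)² = 30276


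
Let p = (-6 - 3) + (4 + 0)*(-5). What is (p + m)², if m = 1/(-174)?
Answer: 25472209/30276 ≈ 841.33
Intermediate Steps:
m = -1/174 ≈ -0.0057471
p = -29 (p = -9 + 4*(-5) = -9 - 20 = -29)
(p + m)² = (-29 - 1/174)² = (-5047/174)² = 25472209/30276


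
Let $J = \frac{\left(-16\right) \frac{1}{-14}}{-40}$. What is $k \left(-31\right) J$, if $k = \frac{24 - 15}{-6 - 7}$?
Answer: $- \frac{279}{455} \approx -0.61319$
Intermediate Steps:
$J = - \frac{1}{35}$ ($J = \left(-16\right) \left(- \frac{1}{14}\right) \left(- \frac{1}{40}\right) = \frac{8}{7} \left(- \frac{1}{40}\right) = - \frac{1}{35} \approx -0.028571$)
$k = - \frac{9}{13}$ ($k = \frac{9}{-13} = 9 \left(- \frac{1}{13}\right) = - \frac{9}{13} \approx -0.69231$)
$k \left(-31\right) J = \left(- \frac{9}{13}\right) \left(-31\right) \left(- \frac{1}{35}\right) = \frac{279}{13} \left(- \frac{1}{35}\right) = - \frac{279}{455}$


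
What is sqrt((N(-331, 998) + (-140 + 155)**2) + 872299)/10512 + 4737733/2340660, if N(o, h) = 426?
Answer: 676819/334380 + 5*sqrt(34918)/10512 ≈ 2.1130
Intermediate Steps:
sqrt((N(-331, 998) + (-140 + 155)**2) + 872299)/10512 + 4737733/2340660 = sqrt((426 + (-140 + 155)**2) + 872299)/10512 + 4737733/2340660 = sqrt((426 + 15**2) + 872299)*(1/10512) + 4737733*(1/2340660) = sqrt((426 + 225) + 872299)*(1/10512) + 676819/334380 = sqrt(651 + 872299)*(1/10512) + 676819/334380 = sqrt(872950)*(1/10512) + 676819/334380 = (5*sqrt(34918))*(1/10512) + 676819/334380 = 5*sqrt(34918)/10512 + 676819/334380 = 676819/334380 + 5*sqrt(34918)/10512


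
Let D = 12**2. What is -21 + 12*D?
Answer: 1707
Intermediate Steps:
D = 144
-21 + 12*D = -21 + 12*144 = -21 + 1728 = 1707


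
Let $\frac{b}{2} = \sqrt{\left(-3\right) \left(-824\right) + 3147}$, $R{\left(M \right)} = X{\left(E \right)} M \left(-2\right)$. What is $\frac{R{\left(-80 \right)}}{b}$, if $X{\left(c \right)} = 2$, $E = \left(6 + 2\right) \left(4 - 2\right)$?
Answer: $\frac{160 \sqrt{5619}}{5619} \approx 2.1345$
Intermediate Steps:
$E = 16$ ($E = 8 \cdot 2 = 16$)
$R{\left(M \right)} = - 4 M$ ($R{\left(M \right)} = 2 M \left(-2\right) = - 4 M$)
$b = 2 \sqrt{5619}$ ($b = 2 \sqrt{\left(-3\right) \left(-824\right) + 3147} = 2 \sqrt{2472 + 3147} = 2 \sqrt{5619} \approx 149.92$)
$\frac{R{\left(-80 \right)}}{b} = \frac{\left(-4\right) \left(-80\right)}{2 \sqrt{5619}} = 320 \frac{\sqrt{5619}}{11238} = \frac{160 \sqrt{5619}}{5619}$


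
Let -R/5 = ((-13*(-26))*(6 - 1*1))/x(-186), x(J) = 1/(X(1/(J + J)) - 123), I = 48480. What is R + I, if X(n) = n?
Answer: 202340605/186 ≈ 1.0879e+6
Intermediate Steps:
x(J) = 1/(-123 + 1/(2*J)) (x(J) = 1/(1/(J + J) - 123) = 1/(1/(2*J) - 123) = 1/(-123 + 1/(2*J)))
R = 193323325/186 (R = -5*(-13*(-26))*(6 - 1*1)/((-2*(-186)/(-1 + 246*(-186)))) = -5*338*(6 - 1)/((-2*(-186)/(-1 - 45756))) = -5*338*5/((-2*(-186)/(-45757))) = -8450/((-2*(-186)*(-1/45757))) = -8450/(-372/45757) = -8450*(-45757)/372 = -5*(-38664665/186) = 193323325/186 ≈ 1.0394e+6)
R + I = 193323325/186 + 48480 = 202340605/186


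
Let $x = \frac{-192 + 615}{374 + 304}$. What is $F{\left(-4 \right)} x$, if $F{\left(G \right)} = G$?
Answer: $- \frac{282}{113} \approx -2.4956$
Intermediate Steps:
$x = \frac{141}{226}$ ($x = \frac{423}{678} = 423 \cdot \frac{1}{678} = \frac{141}{226} \approx 0.62389$)
$F{\left(-4 \right)} x = \left(-4\right) \frac{141}{226} = - \frac{282}{113}$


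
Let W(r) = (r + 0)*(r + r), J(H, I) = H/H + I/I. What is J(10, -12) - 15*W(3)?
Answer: -268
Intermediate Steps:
J(H, I) = 2 (J(H, I) = 1 + 1 = 2)
W(r) = 2*r² (W(r) = r*(2*r) = 2*r²)
J(10, -12) - 15*W(3) = 2 - 15*2*3² = 2 - 15*2*9 = 2 - 15*18 = 2 - 1*270 = 2 - 270 = -268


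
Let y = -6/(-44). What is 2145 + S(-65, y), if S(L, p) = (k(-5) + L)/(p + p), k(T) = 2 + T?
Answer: 5687/3 ≈ 1895.7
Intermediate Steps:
y = 3/22 (y = -6*(-1/44) = 3/22 ≈ 0.13636)
S(L, p) = (-3 + L)/(2*p) (S(L, p) = ((2 - 5) + L)/(p + p) = (-3 + L)/((2*p)) = (-3 + L)*(1/(2*p)) = (-3 + L)/(2*p))
2145 + S(-65, y) = 2145 + (-3 - 65)/(2*(3/22)) = 2145 + (1/2)*(22/3)*(-68) = 2145 - 748/3 = 5687/3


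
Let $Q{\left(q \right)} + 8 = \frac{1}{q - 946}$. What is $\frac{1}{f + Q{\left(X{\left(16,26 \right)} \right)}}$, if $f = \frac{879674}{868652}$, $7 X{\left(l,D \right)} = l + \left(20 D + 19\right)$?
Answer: $- \frac{2635055842}{18414995939} \approx -0.14309$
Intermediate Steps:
$X{\left(l,D \right)} = \frac{19}{7} + \frac{l}{7} + \frac{20 D}{7}$ ($X{\left(l,D \right)} = \frac{l + \left(20 D + 19\right)}{7} = \frac{l + \left(19 + 20 D\right)}{7} = \frac{19 + l + 20 D}{7} = \frac{19}{7} + \frac{l}{7} + \frac{20 D}{7}$)
$f = \frac{439837}{434326}$ ($f = 879674 \cdot \frac{1}{868652} = \frac{439837}{434326} \approx 1.0127$)
$Q{\left(q \right)} = -8 + \frac{1}{-946 + q}$ ($Q{\left(q \right)} = -8 + \frac{1}{q - 946} = -8 + \frac{1}{-946 + q}$)
$\frac{1}{f + Q{\left(X{\left(16,26 \right)} \right)}} = \frac{1}{\frac{439837}{434326} + \frac{7569 - 8 \left(\frac{19}{7} + \frac{1}{7} \cdot 16 + \frac{20}{7} \cdot 26\right)}{-946 + \left(\frac{19}{7} + \frac{1}{7} \cdot 16 + \frac{20}{7} \cdot 26\right)}} = \frac{1}{\frac{439837}{434326} + \frac{7569 - 8 \left(\frac{19}{7} + \frac{16}{7} + \frac{520}{7}\right)}{-946 + \left(\frac{19}{7} + \frac{16}{7} + \frac{520}{7}\right)}} = \frac{1}{\frac{439837}{434326} + \frac{7569 - \frac{4440}{7}}{-946 + \frac{555}{7}}} = \frac{1}{\frac{439837}{434326} + \frac{7569 - \frac{4440}{7}}{- \frac{6067}{7}}} = \frac{1}{\frac{439837}{434326} - \frac{48543}{6067}} = \frac{1}{- \frac{18414995939}{2635055842}} = - \frac{2635055842}{18414995939}$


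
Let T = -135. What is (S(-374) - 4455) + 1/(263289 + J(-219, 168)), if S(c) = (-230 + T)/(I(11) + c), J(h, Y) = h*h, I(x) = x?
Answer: -55914333293/12553750 ≈ -4454.0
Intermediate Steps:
J(h, Y) = h²
S(c) = -365/(11 + c) (S(c) = (-230 - 135)/(11 + c) = -365/(11 + c))
(S(-374) - 4455) + 1/(263289 + J(-219, 168)) = (-365/(11 - 374) - 4455) + 1/(263289 + (-219)²) = (-365/(-363) - 4455) + 1/(263289 + 47961) = (-365*(-1/363) - 4455) + 1/311250 = (365/363 - 4455) + 1/311250 = -1616800/363 + 1/311250 = -55914333293/12553750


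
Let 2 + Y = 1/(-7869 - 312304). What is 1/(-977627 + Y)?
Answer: -320173/313010409818 ≈ -1.0229e-6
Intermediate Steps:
Y = -640347/320173 (Y = -2 + 1/(-7869 - 312304) = -2 + 1/(-320173) = -2 - 1/320173 = -640347/320173 ≈ -2.0000)
1/(-977627 + Y) = 1/(-977627 - 640347/320173) = 1/(-313010409818/320173) = -320173/313010409818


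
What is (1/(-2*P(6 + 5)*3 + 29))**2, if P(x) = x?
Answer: 1/1369 ≈ 0.00073046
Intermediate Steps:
(1/(-2*P(6 + 5)*3 + 29))**2 = (1/(-2*(6 + 5)*3 + 29))**2 = (1/(-2*11*3 + 29))**2 = (1/(-22*3 + 29))**2 = (1/(-66 + 29))**2 = (1/(-37))**2 = (-1/37)**2 = 1/1369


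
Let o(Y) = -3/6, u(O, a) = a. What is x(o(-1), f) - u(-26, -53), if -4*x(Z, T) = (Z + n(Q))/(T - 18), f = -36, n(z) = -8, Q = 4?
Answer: 22879/432 ≈ 52.961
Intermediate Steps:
o(Y) = -½ (o(Y) = -3*⅙ = -½)
x(Z, T) = -(-8 + Z)/(4*(-18 + T)) (x(Z, T) = -(Z - 8)/(4*(T - 18)) = -(-8 + Z)/(4*(-18 + T)))
x(o(-1), f) - u(-26, -53) = (8 - 1*(-½))/(4*(-18 - 36)) - 1*(-53) = (¼)*(8 + ½)/(-54) + 53 = (¼)*(-1/54)*(17/2) + 53 = -17/432 + 53 = 22879/432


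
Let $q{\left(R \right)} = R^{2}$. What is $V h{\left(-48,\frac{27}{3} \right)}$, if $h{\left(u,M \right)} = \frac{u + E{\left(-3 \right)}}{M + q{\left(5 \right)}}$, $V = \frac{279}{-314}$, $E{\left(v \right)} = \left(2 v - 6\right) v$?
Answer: $\frac{837}{2669} \approx 0.3136$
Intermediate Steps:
$E{\left(v \right)} = v \left(-6 + 2 v\right)$ ($E{\left(v \right)} = \left(-6 + 2 v\right) v = v \left(-6 + 2 v\right)$)
$V = - \frac{279}{314}$ ($V = 279 \left(- \frac{1}{314}\right) = - \frac{279}{314} \approx -0.88853$)
$h{\left(u,M \right)} = \frac{36 + u}{25 + M}$ ($h{\left(u,M \right)} = \frac{u + 2 \left(-3\right) \left(-3 - 3\right)}{M + 5^{2}} = \frac{u + 2 \left(-3\right) \left(-6\right)}{M + 25} = \frac{u + 36}{25 + M} = \frac{36 + u}{25 + M}$)
$V h{\left(-48,\frac{27}{3} \right)} = - \frac{279 \frac{36 - 48}{25 + \frac{27}{3}}}{314} = - \frac{279 \frac{1}{25 + 27 \cdot \frac{1}{3}} \left(-12\right)}{314} = - \frac{279 \frac{1}{25 + 9} \left(-12\right)}{314} = - \frac{279 \cdot \frac{1}{34} \left(-12\right)}{314} = \left(- \frac{279}{314}\right) \left(- \frac{6}{17}\right) = \frac{837}{2669}$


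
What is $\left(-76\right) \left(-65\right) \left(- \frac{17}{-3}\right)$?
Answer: $\frac{83980}{3} \approx 27993.0$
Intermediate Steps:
$\left(-76\right) \left(-65\right) \left(- \frac{17}{-3}\right) = 4940 \left(\left(-17\right) \left(- \frac{1}{3}\right)\right) = 4940 \cdot \frac{17}{3} = \frac{83980}{3}$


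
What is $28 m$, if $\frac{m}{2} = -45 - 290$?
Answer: $-18760$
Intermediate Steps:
$m = -670$ ($m = 2 \left(-45 - 290\right) = 2 \left(-335\right) = -670$)
$28 m = 28 \left(-670\right) = -18760$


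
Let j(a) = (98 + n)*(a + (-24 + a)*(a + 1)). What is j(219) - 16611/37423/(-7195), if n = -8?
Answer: 1044914095340961/269258485 ≈ 3.8807e+6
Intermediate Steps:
j(a) = 90*a + 90*(1 + a)*(-24 + a) (j(a) = (98 - 8)*(a + (-24 + a)*(a + 1)) = 90*(a + (-24 + a)*(1 + a)) = 90*(a + (1 + a)*(-24 + a)) = 90*a + 90*(1 + a)*(-24 + a))
j(219) - 16611/37423/(-7195) = (-2160 - 1980*219 + 90*219²) - 16611/37423/(-7195) = (-2160 - 433620 + 90*47961) - 16611*(1/37423)*(-1)/7195 = (-2160 - 433620 + 4316490) - 16611*(-1)/(37423*7195) = 3880710 - 1*(-16611/269258485) = 3880710 + 16611/269258485 = 1044914095340961/269258485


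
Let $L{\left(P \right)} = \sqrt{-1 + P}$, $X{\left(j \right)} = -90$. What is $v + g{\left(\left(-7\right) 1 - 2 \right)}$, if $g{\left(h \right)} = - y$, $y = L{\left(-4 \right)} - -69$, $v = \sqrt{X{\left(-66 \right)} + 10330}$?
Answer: $-69 + 32 \sqrt{10} - i \sqrt{5} \approx 32.193 - 2.2361 i$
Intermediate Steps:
$v = 32 \sqrt{10}$ ($v = \sqrt{-90 + 10330} = \sqrt{10240} = 32 \sqrt{10} \approx 101.19$)
$y = 69 + i \sqrt{5}$ ($y = \sqrt{-1 - 4} - -69 = \sqrt{-5} + 69 = i \sqrt{5} + 69 = 69 + i \sqrt{5} \approx 69.0 + 2.2361 i$)
$g{\left(h \right)} = -69 - i \sqrt{5}$ ($g{\left(h \right)} = - (69 + i \sqrt{5}) = -69 - i \sqrt{5}$)
$v + g{\left(\left(-7\right) 1 - 2 \right)} = 32 \sqrt{10} - \left(69 + i \sqrt{5}\right) = -69 + 32 \sqrt{10} - i \sqrt{5}$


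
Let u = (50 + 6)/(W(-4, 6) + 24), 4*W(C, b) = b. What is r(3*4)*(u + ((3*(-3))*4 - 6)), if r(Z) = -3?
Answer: 2030/17 ≈ 119.41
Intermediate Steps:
W(C, b) = b/4
u = 112/51 (u = (50 + 6)/((¼)*6 + 24) = 56/(3/2 + 24) = 56/(51/2) = 56*(2/51) = 112/51 ≈ 2.1961)
r(3*4)*(u + ((3*(-3))*4 - 6)) = -3*(112/51 + ((3*(-3))*4 - 6)) = -3*(112/51 + (-9*4 - 6)) = -3*(112/51 + (-36 - 6)) = -3*(112/51 - 42) = -3*(-2030/51) = 2030/17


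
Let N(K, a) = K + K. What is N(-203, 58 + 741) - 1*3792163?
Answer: -3792569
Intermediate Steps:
N(K, a) = 2*K
N(-203, 58 + 741) - 1*3792163 = 2*(-203) - 1*3792163 = -406 - 3792163 = -3792569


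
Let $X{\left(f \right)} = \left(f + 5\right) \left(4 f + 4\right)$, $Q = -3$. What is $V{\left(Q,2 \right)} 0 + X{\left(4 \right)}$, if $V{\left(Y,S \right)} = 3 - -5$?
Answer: $180$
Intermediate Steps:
$X{\left(f \right)} = \left(4 + 4 f\right) \left(5 + f\right)$ ($X{\left(f \right)} = \left(5 + f\right) \left(4 + 4 f\right) = \left(4 + 4 f\right) \left(5 + f\right)$)
$V{\left(Y,S \right)} = 8$ ($V{\left(Y,S \right)} = 3 + 5 = 8$)
$V{\left(Q,2 \right)} 0 + X{\left(4 \right)} = 8 \cdot 0 + \left(20 + 4 \cdot 4^{2} + 24 \cdot 4\right) = 0 + \left(20 + 4 \cdot 16 + 96\right) = 0 + \left(20 + 64 + 96\right) = 0 + 180 = 180$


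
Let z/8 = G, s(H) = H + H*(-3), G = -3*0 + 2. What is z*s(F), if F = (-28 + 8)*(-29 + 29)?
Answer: 0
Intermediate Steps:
F = 0 (F = -20*0 = 0)
G = 2 (G = 0 + 2 = 2)
s(H) = -2*H (s(H) = H - 3*H = -2*H)
z = 16 (z = 8*2 = 16)
z*s(F) = 16*(-2*0) = 16*0 = 0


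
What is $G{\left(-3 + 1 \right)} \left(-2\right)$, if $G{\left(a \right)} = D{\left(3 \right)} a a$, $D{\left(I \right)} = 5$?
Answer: $-40$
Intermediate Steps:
$G{\left(a \right)} = 5 a^{2}$ ($G{\left(a \right)} = 5 a a = 5 a^{2}$)
$G{\left(-3 + 1 \right)} \left(-2\right) = 5 \left(-3 + 1\right)^{2} \left(-2\right) = 5 \left(-2\right)^{2} \left(-2\right) = 5 \cdot 4 \left(-2\right) = 20 \left(-2\right) = -40$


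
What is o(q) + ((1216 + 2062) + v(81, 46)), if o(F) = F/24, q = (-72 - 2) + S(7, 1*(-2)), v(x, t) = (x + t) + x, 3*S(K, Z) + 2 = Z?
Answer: 125383/36 ≈ 3482.9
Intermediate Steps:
S(K, Z) = -2/3 + Z/3
v(x, t) = t + 2*x (v(x, t) = (t + x) + x = t + 2*x)
q = -226/3 (q = (-72 - 2) + (-2/3 + (1*(-2))/3) = -74 + (-2/3 + (1/3)*(-2)) = -74 + (-2/3 - 2/3) = -74 - 4/3 = -226/3 ≈ -75.333)
o(F) = F/24 (o(F) = F*(1/24) = F/24)
o(q) + ((1216 + 2062) + v(81, 46)) = (1/24)*(-226/3) + ((1216 + 2062) + (46 + 2*81)) = -113/36 + (3278 + (46 + 162)) = -113/36 + (3278 + 208) = -113/36 + 3486 = 125383/36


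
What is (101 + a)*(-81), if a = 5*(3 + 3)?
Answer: -10611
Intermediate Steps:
a = 30 (a = 5*6 = 30)
(101 + a)*(-81) = (101 + 30)*(-81) = 131*(-81) = -10611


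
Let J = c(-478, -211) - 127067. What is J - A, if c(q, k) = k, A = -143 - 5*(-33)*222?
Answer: -163765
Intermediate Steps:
A = 36487 (A = -143 + 165*222 = -143 + 36630 = 36487)
J = -127278 (J = -211 - 127067 = -127278)
J - A = -127278 - 1*36487 = -127278 - 36487 = -163765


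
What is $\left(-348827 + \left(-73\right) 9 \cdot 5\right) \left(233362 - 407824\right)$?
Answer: $61430163744$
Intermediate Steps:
$\left(-348827 + \left(-73\right) 9 \cdot 5\right) \left(233362 - 407824\right) = \left(-348827 - 3285\right) \left(-174462\right) = \left(-352112\right) \left(-174462\right) = 61430163744$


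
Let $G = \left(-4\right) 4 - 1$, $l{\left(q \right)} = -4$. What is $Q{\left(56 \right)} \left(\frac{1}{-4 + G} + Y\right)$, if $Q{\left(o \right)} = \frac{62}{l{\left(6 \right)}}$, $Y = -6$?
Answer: $\frac{3937}{42} \approx 93.738$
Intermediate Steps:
$G = -17$ ($G = -16 - 1 = -17$)
$Q{\left(o \right)} = - \frac{31}{2}$ ($Q{\left(o \right)} = \frac{62}{-4} = 62 \left(- \frac{1}{4}\right) = - \frac{31}{2}$)
$Q{\left(56 \right)} \left(\frac{1}{-4 + G} + Y\right) = - \frac{31 \left(\frac{1}{-4 - 17} - 6\right)}{2} = - \frac{31 \left(\frac{1}{-21} - 6\right)}{2} = - \frac{31 \left(- \frac{1}{21} - 6\right)}{2} = \left(- \frac{31}{2}\right) \left(- \frac{127}{21}\right) = \frac{3937}{42}$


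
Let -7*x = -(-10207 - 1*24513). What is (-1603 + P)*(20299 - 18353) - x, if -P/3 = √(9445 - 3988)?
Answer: -3114478 - 5838*√5457 ≈ -3.5457e+6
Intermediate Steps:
P = -3*√5457 (P = -3*√(9445 - 3988) = -3*√5457 ≈ -221.61)
x = -4960 (x = -(-1)*(-10207 - 1*24513)/7 = -(-1)*(-10207 - 24513)/7 = -(-1)*(-34720)/7 = -⅐*34720 = -4960)
(-1603 + P)*(20299 - 18353) - x = (-1603 - 3*√5457)*(20299 - 18353) - 1*(-4960) = (-1603 - 3*√5457)*1946 + 4960 = (-3119438 - 5838*√5457) + 4960 = -3114478 - 5838*√5457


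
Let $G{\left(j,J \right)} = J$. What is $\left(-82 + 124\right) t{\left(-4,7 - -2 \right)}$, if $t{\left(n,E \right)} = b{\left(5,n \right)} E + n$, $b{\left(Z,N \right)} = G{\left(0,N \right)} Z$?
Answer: $-7728$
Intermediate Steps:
$b{\left(Z,N \right)} = N Z$
$t{\left(n,E \right)} = n + 5 E n$ ($t{\left(n,E \right)} = n 5 E + n = 5 n E + n = 5 E n + n = n + 5 E n$)
$\left(-82 + 124\right) t{\left(-4,7 - -2 \right)} = \left(-82 + 124\right) \left(- 4 \left(1 + 5 \left(7 - -2\right)\right)\right) = 42 \left(- 4 \left(1 + 5 \left(7 + 2\right)\right)\right) = 42 \left(- 4 \left(1 + 5 \cdot 9\right)\right) = 42 \left(- 4 \left(1 + 45\right)\right) = 42 \left(\left(-4\right) 46\right) = 42 \left(-184\right) = -7728$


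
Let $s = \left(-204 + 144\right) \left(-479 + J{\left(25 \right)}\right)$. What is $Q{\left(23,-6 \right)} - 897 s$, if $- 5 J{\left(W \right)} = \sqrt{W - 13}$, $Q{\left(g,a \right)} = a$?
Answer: $-25779786 - 21528 \sqrt{3} \approx -2.5817 \cdot 10^{7}$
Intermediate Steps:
$J{\left(W \right)} = - \frac{\sqrt{-13 + W}}{5}$ ($J{\left(W \right)} = - \frac{\sqrt{W - 13}}{5} = - \frac{\sqrt{-13 + W}}{5}$)
$s = 28740 + 24 \sqrt{3}$ ($s = \left(-204 + 144\right) \left(-479 - \frac{\sqrt{-13 + 25}}{5}\right) = - 60 \left(-479 - \frac{\sqrt{12}}{5}\right) = - 60 \left(-479 - \frac{2 \sqrt{3}}{5}\right) = 28740 + 24 \sqrt{3} \approx 28782.0$)
$Q{\left(23,-6 \right)} - 897 s = -6 - 897 \left(28740 + 24 \sqrt{3}\right) = -6 - \left(25779780 + 21528 \sqrt{3}\right) = -25779786 - 21528 \sqrt{3}$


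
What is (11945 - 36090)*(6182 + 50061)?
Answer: -1357987235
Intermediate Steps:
(11945 - 36090)*(6182 + 50061) = -24145*56243 = -1357987235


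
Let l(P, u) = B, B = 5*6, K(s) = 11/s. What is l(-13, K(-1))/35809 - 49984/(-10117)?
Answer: 1790180566/362279653 ≈ 4.9414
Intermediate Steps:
B = 30
l(P, u) = 30
l(-13, K(-1))/35809 - 49984/(-10117) = 30/35809 - 49984/(-10117) = 30*(1/35809) - 49984*(-1/10117) = 30/35809 + 49984/10117 = 1790180566/362279653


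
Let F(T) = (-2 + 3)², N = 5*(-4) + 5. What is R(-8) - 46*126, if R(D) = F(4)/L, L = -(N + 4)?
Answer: -63755/11 ≈ -5795.9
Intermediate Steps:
N = -15 (N = -20 + 5 = -15)
F(T) = 1 (F(T) = 1² = 1)
L = 11 (L = -(-15 + 4) = -1*(-11) = 11)
R(D) = 1/11
R(-8) - 46*126 = 1/11 - 46*126 = 1/11 - 5796 = -63755/11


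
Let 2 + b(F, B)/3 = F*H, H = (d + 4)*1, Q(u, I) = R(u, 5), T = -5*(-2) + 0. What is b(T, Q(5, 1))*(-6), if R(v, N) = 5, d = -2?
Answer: -324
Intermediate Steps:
T = 10 (T = 10 + 0 = 10)
Q(u, I) = 5
H = 2 (H = (-2 + 4)*1 = 2*1 = 2)
b(F, B) = -6 + 6*F (b(F, B) = -6 + 3*(F*2) = -6 + 3*(2*F) = -6 + 6*F)
b(T, Q(5, 1))*(-6) = (-6 + 6*10)*(-6) = (-6 + 60)*(-6) = 54*(-6) = -324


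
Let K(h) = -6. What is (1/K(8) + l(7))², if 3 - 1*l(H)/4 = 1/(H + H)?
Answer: 235225/1764 ≈ 133.35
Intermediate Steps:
l(H) = 12 - 2/H (l(H) = 12 - 4/(H + H) = 12 - 4*1/(2*H) = 12 - 2/H)
(1/K(8) + l(7))² = (1/(-6) + (12 - 2/7))² = (-⅙ + (12 - 2*⅐))² = (-⅙ + (12 - 2/7))² = (-⅙ + 82/7)² = (485/42)² = 235225/1764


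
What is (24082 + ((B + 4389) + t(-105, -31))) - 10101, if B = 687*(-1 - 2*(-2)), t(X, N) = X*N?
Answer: 23686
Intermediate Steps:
t(X, N) = N*X
B = 2061 (B = 687*(-1 + 4) = 687*3 = 2061)
(24082 + ((B + 4389) + t(-105, -31))) - 10101 = (24082 + ((2061 + 4389) - 31*(-105))) - 10101 = (24082 + (6450 + 3255)) - 10101 = (24082 + 9705) - 10101 = 33787 - 10101 = 23686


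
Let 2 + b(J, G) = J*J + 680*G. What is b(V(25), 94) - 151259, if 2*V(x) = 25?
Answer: -348739/4 ≈ -87185.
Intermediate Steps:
V(x) = 25/2 (V(x) = (½)*25 = 25/2)
b(J, G) = -2 + J² + 680*G (b(J, G) = -2 + (J*J + 680*G) = -2 + (J² + 680*G) = -2 + J² + 680*G)
b(V(25), 94) - 151259 = (-2 + (25/2)² + 680*94) - 151259 = (-2 + 625/4 + 63920) - 151259 = 256297/4 - 151259 = -348739/4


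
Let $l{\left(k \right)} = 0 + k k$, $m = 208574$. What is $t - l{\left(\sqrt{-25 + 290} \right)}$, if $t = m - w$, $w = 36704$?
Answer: $171605$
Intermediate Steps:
$t = 171870$ ($t = 208574 - 36704 = 171870$)
$l{\left(k \right)} = k^{2}$ ($l{\left(k \right)} = 0 + k^{2} = k^{2}$)
$t - l{\left(\sqrt{-25 + 290} \right)} = 171870 - \left(\sqrt{-25 + 290}\right)^{2} = 171870 - \left(\sqrt{265}\right)^{2} = 171870 - 265 = 171605$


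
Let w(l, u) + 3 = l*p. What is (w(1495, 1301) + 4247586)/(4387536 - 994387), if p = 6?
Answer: 4256553/3393149 ≈ 1.2545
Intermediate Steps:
w(l, u) = -3 + 6*l (w(l, u) = -3 + l*6 = -3 + 6*l)
(w(1495, 1301) + 4247586)/(4387536 - 994387) = ((-3 + 6*1495) + 4247586)/(4387536 - 994387) = ((-3 + 8970) + 4247586)/3393149 = (8967 + 4247586)*(1/3393149) = 4256553*(1/3393149) = 4256553/3393149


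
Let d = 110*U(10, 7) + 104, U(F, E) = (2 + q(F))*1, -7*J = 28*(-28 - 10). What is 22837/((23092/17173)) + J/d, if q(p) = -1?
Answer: 41964993699/2470844 ≈ 16984.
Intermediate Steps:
J = 152 (J = -4*(-28 - 10) = -4*(-38) = -⅐*(-1064) = 152)
U(F, E) = 1 (U(F, E) = (2 - 1)*1 = 1*1 = 1)
d = 214 (d = 110*1 + 104 = 110 + 104 = 214)
22837/((23092/17173)) + J/d = 22837/((23092/17173)) + 152/214 = 22837/((23092*(1/17173))) + 152*(1/214) = 22837/(23092/17173) + 76/107 = 22837*(17173/23092) + 76/107 = 392179801/23092 + 76/107 = 41964993699/2470844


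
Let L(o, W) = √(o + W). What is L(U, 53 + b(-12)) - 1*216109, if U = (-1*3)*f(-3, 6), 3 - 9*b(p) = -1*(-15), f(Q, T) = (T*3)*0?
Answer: -216109 + √465/3 ≈ -2.1610e+5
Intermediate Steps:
f(Q, T) = 0 (f(Q, T) = (3*T)*0 = 0)
b(p) = -4/3 (b(p) = ⅓ - (-1)*(-15)/9 = ⅓ - ⅑*15 = ⅓ - 5/3 = -4/3)
U = 0 (U = -1*3*0 = -3*0 = 0)
L(o, W) = √(W + o)
L(U, 53 + b(-12)) - 1*216109 = √((53 - 4/3) + 0) - 1*216109 = √(155/3 + 0) - 216109 = √(155/3) - 216109 = √465/3 - 216109 = -216109 + √465/3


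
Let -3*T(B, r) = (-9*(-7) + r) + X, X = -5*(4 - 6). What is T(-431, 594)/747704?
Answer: -667/2243112 ≈ -0.00029735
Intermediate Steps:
X = 10 (X = -5*(-2) = 10)
T(B, r) = -73/3 - r/3 (T(B, r) = -((-9*(-7) + r) + 10)/3 = -((63 + r) + 10)/3 = -(73 + r)/3 = -73/3 - r/3)
T(-431, 594)/747704 = (-73/3 - 1/3*594)/747704 = (-73/3 - 198)*(1/747704) = -667/3*1/747704 = -667/2243112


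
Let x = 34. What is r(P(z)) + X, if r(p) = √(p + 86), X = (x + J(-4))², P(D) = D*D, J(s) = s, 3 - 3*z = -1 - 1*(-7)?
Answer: 900 + √87 ≈ 909.33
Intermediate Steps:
z = -1 (z = 1 - (-1 - 1*(-7))/3 = 1 - (-1 + 7)/3 = 1 - ⅓*6 = 1 - 2 = -1)
P(D) = D²
X = 900 (X = (34 - 4)² = 30² = 900)
r(p) = √(86 + p)
r(P(z)) + X = √(86 + (-1)²) + 900 = √(86 + 1) + 900 = √87 + 900 = 900 + √87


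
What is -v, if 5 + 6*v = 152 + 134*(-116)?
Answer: 15397/6 ≈ 2566.2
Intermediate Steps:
v = -15397/6 (v = -⅚ + (152 + 134*(-116))/6 = -⅚ + (152 - 15544)/6 = -⅚ + (⅙)*(-15392) = -⅚ - 7696/3 = -15397/6 ≈ -2566.2)
-v = -1*(-15397/6) = 15397/6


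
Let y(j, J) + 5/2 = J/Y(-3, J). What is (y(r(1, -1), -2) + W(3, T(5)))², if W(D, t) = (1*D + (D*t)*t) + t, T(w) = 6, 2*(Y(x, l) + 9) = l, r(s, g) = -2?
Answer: 1315609/100 ≈ 13156.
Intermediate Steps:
Y(x, l) = -9 + l/2
W(D, t) = D + t + D*t² (W(D, t) = (D + D*t²) + t = D + t + D*t²)
y(j, J) = -5/2 + J/(-9 + J/2)
(y(r(1, -1), -2) + W(3, T(5)))² = ((90 - 1*(-2))/(2*(-18 - 2)) + (3 + 6 + 3*6²))² = ((½)*(90 + 2)/(-20) + (3 + 6 + 3*36))² = ((½)*(-1/20)*92 + (3 + 6 + 108))² = (-23/10 + 117)² = (1147/10)² = 1315609/100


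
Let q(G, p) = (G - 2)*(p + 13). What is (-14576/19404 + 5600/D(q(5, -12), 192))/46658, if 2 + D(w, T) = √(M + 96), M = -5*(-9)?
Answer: 26915986/15504150123 + 2800*√141/3196073 ≈ 0.012139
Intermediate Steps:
M = 45
q(G, p) = (-2 + G)*(13 + p)
D(w, T) = -2 + √141 (D(w, T) = -2 + √(45 + 96) = -2 + √141)
(-14576/19404 + 5600/D(q(5, -12), 192))/46658 = (-14576/19404 + 5600/(-2 + √141))/46658 = (-14576*1/19404 + 5600/(-2 + √141))*(1/46658) = (-3644/4851 + 5600/(-2 + √141))*(1/46658) = -1822/113168979 + 2800/(23329*(-2 + √141))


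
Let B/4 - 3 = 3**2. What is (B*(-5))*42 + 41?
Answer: -10039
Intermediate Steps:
B = 48 (B = 12 + 4*3**2 = 12 + 4*9 = 12 + 36 = 48)
(B*(-5))*42 + 41 = (48*(-5))*42 + 41 = -240*42 + 41 = -10080 + 41 = -10039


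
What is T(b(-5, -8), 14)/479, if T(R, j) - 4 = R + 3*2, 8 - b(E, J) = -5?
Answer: 23/479 ≈ 0.048017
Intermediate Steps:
b(E, J) = 13 (b(E, J) = 8 - 1*(-5) = 8 + 5 = 13)
T(R, j) = 10 + R (T(R, j) = 4 + (R + 3*2) = 4 + (R + 6) = 4 + (6 + R) = 10 + R)
T(b(-5, -8), 14)/479 = (10 + 13)/479 = 23*(1/479) = 23/479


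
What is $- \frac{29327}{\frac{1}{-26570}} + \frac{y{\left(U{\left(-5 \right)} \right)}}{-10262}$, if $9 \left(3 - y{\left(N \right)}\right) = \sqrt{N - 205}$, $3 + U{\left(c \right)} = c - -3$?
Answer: $\frac{7996339118177}{10262} + \frac{i \sqrt{210}}{92358} \approx 7.7922 \cdot 10^{8} + 0.0001569 i$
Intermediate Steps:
$U{\left(c \right)} = c$ ($U{\left(c \right)} = -3 + \left(c - -3\right) = -3 + \left(c + 3\right) = -3 + \left(3 + c\right) = c$)
$y{\left(N \right)} = 3 - \frac{\sqrt{-205 + N}}{9}$ ($y{\left(N \right)} = 3 - \frac{\sqrt{N - 205}}{9} = 3 - \frac{\sqrt{-205 + N}}{9}$)
$- \frac{29327}{\frac{1}{-26570}} + \frac{y{\left(U{\left(-5 \right)} \right)}}{-10262} = - \frac{29327}{\frac{1}{-26570}} + \frac{3 - \frac{\sqrt{-205 - 5}}{9}}{-10262} = - \frac{29327}{- \frac{1}{26570}} + \left(3 - \frac{\sqrt{-210}}{9}\right) \left(- \frac{1}{10262}\right) = \left(-29327\right) \left(-26570\right) + \left(3 - \frac{i \sqrt{210}}{9}\right) \left(- \frac{1}{10262}\right) = 779218390 + \left(3 - \frac{i \sqrt{210}}{9}\right) \left(- \frac{1}{10262}\right) = 779218390 - \left(\frac{3}{10262} - \frac{i \sqrt{210}}{92358}\right) = \frac{7996339118177}{10262} + \frac{i \sqrt{210}}{92358}$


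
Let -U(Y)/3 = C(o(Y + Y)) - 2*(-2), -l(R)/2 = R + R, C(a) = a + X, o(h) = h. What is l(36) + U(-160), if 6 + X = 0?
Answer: 822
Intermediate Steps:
X = -6 (X = -6 + 0 = -6)
C(a) = -6 + a (C(a) = a - 6 = -6 + a)
l(R) = -4*R (l(R) = -2*(R + R) = -4*R)
U(Y) = 6 - 6*Y (U(Y) = -3*((-6 + (Y + Y)) - 2*(-2)) = -3*((-6 + 2*Y) + 4) = -3*(-2 + 2*Y) = 6 - 6*Y)
l(36) + U(-160) = -4*36 + (6 - 6*(-160)) = -144 + (6 + 960) = -144 + 966 = 822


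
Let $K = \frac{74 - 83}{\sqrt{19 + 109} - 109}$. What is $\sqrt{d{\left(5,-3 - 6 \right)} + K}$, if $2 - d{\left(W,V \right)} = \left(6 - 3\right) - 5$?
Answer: $\frac{\sqrt{564061729 + 846216 \sqrt{2}}}{11753} \approx 2.0229$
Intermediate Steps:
$d{\left(W,V \right)} = 4$ ($d{\left(W,V \right)} = 2 - \left(\left(6 - 3\right) - 5\right) = 2 - \left(3 - 5\right) = 2 - -2 = 2 + 2 = 4$)
$K = - \frac{9}{-109 + 8 \sqrt{2}}$ ($K = - \frac{9}{\sqrt{128} - 109} = - \frac{9}{8 \sqrt{2} - 109} = - \frac{9}{-109 + 8 \sqrt{2}} \approx 0.092132$)
$\sqrt{d{\left(5,-3 - 6 \right)} + K} = \sqrt{4 + \left(\frac{981}{11753} + \frac{72 \sqrt{2}}{11753}\right)} = \sqrt{\frac{47993}{11753} + \frac{72 \sqrt{2}}{11753}}$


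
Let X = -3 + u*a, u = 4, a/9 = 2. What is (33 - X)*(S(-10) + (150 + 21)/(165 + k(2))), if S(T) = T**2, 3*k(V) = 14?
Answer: -1850868/509 ≈ -3636.3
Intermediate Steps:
a = 18 (a = 9*2 = 18)
k(V) = 14/3 (k(V) = (1/3)*14 = 14/3)
X = 69 (X = -3 + 4*18 = -3 + 72 = 69)
(33 - X)*(S(-10) + (150 + 21)/(165 + k(2))) = (33 - 1*69)*((-10)**2 + (150 + 21)/(165 + 14/3)) = (33 - 69)*(100 + 171/(509/3)) = -36*(100 + 171*(3/509)) = -36*(100 + 513/509) = -36*51413/509 = -1850868/509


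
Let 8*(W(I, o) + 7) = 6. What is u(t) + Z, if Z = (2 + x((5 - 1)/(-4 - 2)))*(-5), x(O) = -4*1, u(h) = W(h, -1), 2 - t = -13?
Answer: 15/4 ≈ 3.7500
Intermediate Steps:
W(I, o) = -25/4 (W(I, o) = -7 + (1/8)*6 = -7 + 3/4 = -25/4)
t = 15 (t = 2 - 1*(-13) = 2 + 13 = 15)
u(h) = -25/4
x(O) = -4
Z = 10 (Z = (2 - 4)*(-5) = -2*(-5) = 10)
u(t) + Z = -25/4 + 10 = 15/4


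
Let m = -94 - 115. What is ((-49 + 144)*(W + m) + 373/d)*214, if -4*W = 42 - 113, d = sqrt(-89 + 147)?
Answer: -7776225/2 + 39911*sqrt(58)/29 ≈ -3.8776e+6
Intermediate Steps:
m = -209
d = sqrt(58) ≈ 7.6158
W = 71/4 (W = -(42 - 113)/4 = -1/4*(-71) = 71/4 ≈ 17.750)
((-49 + 144)*(W + m) + 373/d)*214 = ((-49 + 144)*(71/4 - 209) + 373/(sqrt(58)))*214 = (95*(-765/4) + 373*(sqrt(58)/58))*214 = (-72675/4 + 373*sqrt(58)/58)*214 = -7776225/2 + 39911*sqrt(58)/29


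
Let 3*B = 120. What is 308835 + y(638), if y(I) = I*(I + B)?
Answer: 741399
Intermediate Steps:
B = 40 (B = (⅓)*120 = 40)
y(I) = I*(40 + I) (y(I) = I*(I + 40) = I*(40 + I))
308835 + y(638) = 308835 + 638*(40 + 638) = 308835 + 638*678 = 308835 + 432564 = 741399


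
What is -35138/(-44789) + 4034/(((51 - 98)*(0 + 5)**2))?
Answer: -139391676/52627075 ≈ -2.6487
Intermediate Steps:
-35138/(-44789) + 4034/(((51 - 98)*(0 + 5)**2)) = -35138*(-1/44789) + 4034/((-47*5**2)) = 35138/44789 + 4034/((-47*25)) = 35138/44789 + 4034/(-1175) = 35138/44789 + 4034*(-1/1175) = 35138/44789 - 4034/1175 = -139391676/52627075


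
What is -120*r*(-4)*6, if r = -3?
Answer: -8640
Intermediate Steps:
-120*r*(-4)*6 = -120*(-3*(-4))*6 = -1440*6 = -120*72 = -8640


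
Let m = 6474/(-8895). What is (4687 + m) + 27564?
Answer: 95622057/2965 ≈ 32250.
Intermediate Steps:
m = -2158/2965 (m = 6474*(-1/8895) = -2158/2965 ≈ -0.72782)
(4687 + m) + 27564 = (4687 - 2158/2965) + 27564 = 13894797/2965 + 27564 = 95622057/2965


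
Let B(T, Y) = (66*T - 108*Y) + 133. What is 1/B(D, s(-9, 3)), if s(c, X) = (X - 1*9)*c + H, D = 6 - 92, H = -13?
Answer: -1/9971 ≈ -0.00010029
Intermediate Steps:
D = -86
s(c, X) = -13 + c*(-9 + X) (s(c, X) = (X - 1*9)*c - 13 = (X - 9)*c - 13 = (-9 + X)*c - 13 = c*(-9 + X) - 13 = -13 + c*(-9 + X))
B(T, Y) = 133 - 108*Y + 66*T (B(T, Y) = (-108*Y + 66*T) + 133 = 133 - 108*Y + 66*T)
1/B(D, s(-9, 3)) = 1/(133 - 108*(-13 - 9*(-9) + 3*(-9)) + 66*(-86)) = 1/(133 - 108*(-13 + 81 - 27) - 5676) = 1/(133 - 108*41 - 5676) = 1/(133 - 4428 - 5676) = 1/(-9971) = -1/9971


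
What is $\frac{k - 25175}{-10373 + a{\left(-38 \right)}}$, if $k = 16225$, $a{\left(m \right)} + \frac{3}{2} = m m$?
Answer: $\frac{17900}{17861} \approx 1.0022$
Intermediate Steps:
$a{\left(m \right)} = - \frac{3}{2} + m^{2}$ ($a{\left(m \right)} = - \frac{3}{2} + m m = - \frac{3}{2} + m^{2}$)
$\frac{k - 25175}{-10373 + a{\left(-38 \right)}} = \frac{16225 - 25175}{-10373 - \left(\frac{3}{2} - \left(-38\right)^{2}\right)} = - \frac{8950}{-10373 + \left(- \frac{3}{2} + 1444\right)} = - \frac{8950}{-10373 + \frac{2885}{2}} = - \frac{8950}{- \frac{17861}{2}} = \left(-8950\right) \left(- \frac{2}{17861}\right) = \frac{17900}{17861}$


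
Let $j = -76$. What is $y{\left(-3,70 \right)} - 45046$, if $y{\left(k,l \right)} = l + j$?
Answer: $-45052$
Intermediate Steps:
$y{\left(k,l \right)} = -76 + l$ ($y{\left(k,l \right)} = l - 76 = -76 + l$)
$y{\left(-3,70 \right)} - 45046 = \left(-76 + 70\right) - 45046 = -6 - 45046 = -45052$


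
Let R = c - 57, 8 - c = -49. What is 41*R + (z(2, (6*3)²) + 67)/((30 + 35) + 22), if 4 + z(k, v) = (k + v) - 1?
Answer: 388/87 ≈ 4.4598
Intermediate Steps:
c = 57 (c = 8 - 1*(-49) = 8 + 49 = 57)
R = 0 (R = 57 - 57 = 0)
z(k, v) = -5 + k + v (z(k, v) = -4 + ((k + v) - 1) = -4 + (-1 + k + v) = -5 + k + v)
41*R + (z(2, (6*3)²) + 67)/((30 + 35) + 22) = 41*0 + ((-5 + 2 + (6*3)²) + 67)/((30 + 35) + 22) = 0 + ((-5 + 2 + 18²) + 67)/(65 + 22) = 0 + ((-5 + 2 + 324) + 67)/87 = 0 + (321 + 67)*(1/87) = 0 + 388*(1/87) = 0 + 388/87 = 388/87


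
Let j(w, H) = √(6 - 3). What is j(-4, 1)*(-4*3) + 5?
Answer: 5 - 12*√3 ≈ -15.785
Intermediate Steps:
j(w, H) = √3
j(-4, 1)*(-4*3) + 5 = √3*(-4*3) + 5 = √3*(-12) + 5 = -12*√3 + 5 = 5 - 12*√3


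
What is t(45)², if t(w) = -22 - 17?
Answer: 1521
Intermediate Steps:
t(w) = -39
t(45)² = (-39)² = 1521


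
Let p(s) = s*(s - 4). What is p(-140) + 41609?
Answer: 61769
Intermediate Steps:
p(s) = s*(-4 + s)
p(-140) + 41609 = -140*(-4 - 140) + 41609 = -140*(-144) + 41609 = 20160 + 41609 = 61769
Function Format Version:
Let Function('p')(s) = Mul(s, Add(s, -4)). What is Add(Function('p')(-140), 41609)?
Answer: 61769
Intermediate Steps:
Function('p')(s) = Mul(s, Add(-4, s))
Add(Function('p')(-140), 41609) = Add(Mul(-140, Add(-4, -140)), 41609) = Add(Mul(-140, -144), 41609) = Add(20160, 41609) = 61769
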